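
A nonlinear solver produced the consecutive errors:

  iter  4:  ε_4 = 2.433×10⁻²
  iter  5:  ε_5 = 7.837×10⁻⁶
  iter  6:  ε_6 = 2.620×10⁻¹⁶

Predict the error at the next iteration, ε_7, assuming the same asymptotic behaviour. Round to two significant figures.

First estimate the order: p ≈ ln(ε_6/ε_5) / ln(ε_5/ε_4) = ln(2.620×10⁻¹⁶/7.837×10⁻⁶)/ln(7.837×10⁻⁶/2.433×10⁻²) = ln(3.34312e-11)/ln(0.000322113) ≈ 3.0000.
Then ε_7 ≈ ε_6·(ε_6/ε_5)^p = 2.620×10⁻¹⁶·(3.34312e-11)^3.0000 = 2.620×10⁻¹⁶·3.73642e-32 ≈ 9.789e-48.

9.8e-48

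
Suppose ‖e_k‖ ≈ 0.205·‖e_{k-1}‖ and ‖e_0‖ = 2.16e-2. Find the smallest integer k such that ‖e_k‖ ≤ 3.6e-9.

10

After k steps, ‖e_k‖ ≈ 2.16e-2·0.205^k.
Need 0.205^k ≤ 3.6e-9/2.16e-2 = 1.66667e-07.
k ≥ ln(1.66667e-07)/ln(0.205) = -15.6073/-1.58475 = 9.848.
Smallest integer k = 10.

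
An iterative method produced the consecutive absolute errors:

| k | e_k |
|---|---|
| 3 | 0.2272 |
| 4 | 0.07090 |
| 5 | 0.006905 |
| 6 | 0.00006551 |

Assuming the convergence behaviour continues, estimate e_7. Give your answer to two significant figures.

First estimate the order: p ≈ ln(e_6/e_5) / ln(e_5/e_4) = ln(0.00006551/0.006905)/ln(0.006905/0.07090) = ln(0.00948733)/ln(0.0973907) ≈ 1.9999.
Then e_7 ≈ e_6·(e_6/e_5)^p = 0.00006551·(0.00948733)^1.9999 = 0.00006551·9.00514e-05 ≈ 5.899e-09.

5.9e-9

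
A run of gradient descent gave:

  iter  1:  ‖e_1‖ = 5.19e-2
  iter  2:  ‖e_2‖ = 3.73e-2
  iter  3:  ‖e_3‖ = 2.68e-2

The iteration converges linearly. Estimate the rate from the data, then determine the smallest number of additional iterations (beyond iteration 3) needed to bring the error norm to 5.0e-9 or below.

Rate ρ ≈ ‖e_3‖/‖e_2‖ = 2.68e-2/3.73e-2 = 0.7185.
After j more steps, ‖e_{3+j}‖ ≈ 2.68e-2·ρ^j; need ρ^j ≤ 5.0e-9/2.68e-2 = 1.86567e-07.
j ≥ ln(1.86567e-07)/ln(0.7185) = -15.4945/-0.33059 = 46.869.
So 47 more iterations are needed.

47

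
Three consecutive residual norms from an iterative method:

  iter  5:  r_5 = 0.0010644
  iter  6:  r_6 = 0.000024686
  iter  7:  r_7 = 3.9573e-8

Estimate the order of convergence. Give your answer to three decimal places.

1.710

p ≈ ln(r_7/r_6) / ln(r_6/r_5)
  = ln(3.9573e-8/0.000024686) / ln(0.000024686/0.0010644)
  = ln(0.00160305) / ln(0.0231924)
  = -6.435847 / -3.763931 ≈ 1.709874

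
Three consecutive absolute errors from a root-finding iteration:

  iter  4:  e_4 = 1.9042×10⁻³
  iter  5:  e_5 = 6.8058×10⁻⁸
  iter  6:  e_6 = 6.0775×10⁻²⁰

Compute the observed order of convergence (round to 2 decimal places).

p ≈ ln(e_6/e_5) / ln(e_5/e_4)
  = ln(6.0775×10⁻²⁰/6.8058×10⁻⁸) / ln(6.8058×10⁻⁸/1.9042×10⁻³)
  = ln(8.92988e-13) / ln(3.5741e-05)
  = -27.74420 / -10.23921 ≈ 2.70960

2.71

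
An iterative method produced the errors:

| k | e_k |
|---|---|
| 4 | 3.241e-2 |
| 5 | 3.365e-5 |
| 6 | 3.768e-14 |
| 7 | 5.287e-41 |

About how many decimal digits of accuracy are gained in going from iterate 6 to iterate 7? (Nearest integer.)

Digits gained ≈ log₁₀(e_6/e_7) = log₁₀(3.768e-14/5.287e-41) = log₁₀(7.12692e+26) ≈ 26.853.

27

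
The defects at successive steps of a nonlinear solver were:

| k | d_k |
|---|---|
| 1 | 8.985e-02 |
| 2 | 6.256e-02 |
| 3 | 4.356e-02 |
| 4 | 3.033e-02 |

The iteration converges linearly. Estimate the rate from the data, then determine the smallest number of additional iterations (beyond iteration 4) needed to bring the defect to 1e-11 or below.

Rate ρ ≈ d_4/d_3 = 3.033e-02/4.356e-02 = 0.6963.
After j more steps, d_{4+j} ≈ 3.033e-02·ρ^j; need ρ^j ≤ 1e-11/3.033e-02 = 3.29707e-10.
j ≥ ln(3.29707e-10)/ln(0.6963) = -21.8328/-0.36197 = 60.317.
So 61 more iterations are needed.

61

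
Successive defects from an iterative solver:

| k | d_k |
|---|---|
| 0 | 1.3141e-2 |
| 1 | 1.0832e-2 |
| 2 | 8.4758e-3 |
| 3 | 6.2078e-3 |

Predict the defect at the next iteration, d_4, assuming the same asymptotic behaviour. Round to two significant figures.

First estimate the order: p ≈ ln(d_3/d_2) / ln(d_2/d_1) = ln(6.2078e-3/8.4758e-3)/ln(8.4758e-3/1.0832e-2) = ln(0.732415)/ln(0.782478) ≈ 1.2696.
Then d_4 ≈ d_3·(d_3/d_2)^p = 6.2078e-3·(0.732415)^1.2696 = 6.2078e-3·0.673435 ≈ 0.004181.

4.2e-3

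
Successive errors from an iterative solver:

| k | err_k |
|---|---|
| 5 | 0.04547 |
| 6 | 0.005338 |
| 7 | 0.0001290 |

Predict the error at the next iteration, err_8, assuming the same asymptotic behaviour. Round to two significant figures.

First estimate the order: p ≈ ln(err_7/err_6) / ln(err_6/err_5) = ln(0.0001290/0.005338)/ln(0.005338/0.04547) = ln(0.0241664)/ln(0.117396) ≈ 1.7378.
Then err_8 ≈ err_7·(err_7/err_6)^p = 0.0001290·(0.0241664)^1.7378 = 0.0001290·0.00155005 ≈ 2e-07.

2.0e-7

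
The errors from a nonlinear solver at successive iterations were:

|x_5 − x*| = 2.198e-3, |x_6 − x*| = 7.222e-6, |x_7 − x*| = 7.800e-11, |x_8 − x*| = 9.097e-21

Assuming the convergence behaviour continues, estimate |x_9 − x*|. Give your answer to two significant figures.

First estimate the order: p ≈ ln(|x_8 − x*|/|x_7 − x*|) / ln(|x_7 − x*|/|x_6 − x*|) = ln(9.097e-21/7.800e-11)/ln(7.800e-11/7.222e-6) = ln(1.16628e-10)/ln(1.08003e-05) ≈ 2.0000.
Then |x_9 − x*| ≈ |x_8 − x*|·(|x_8 − x*|/|x_7 − x*|)^p = 9.097e-21·(1.16628e-10)^2.0000 = 9.097e-21·1.36021e-20 ≈ 1.237e-40.

1.2e-40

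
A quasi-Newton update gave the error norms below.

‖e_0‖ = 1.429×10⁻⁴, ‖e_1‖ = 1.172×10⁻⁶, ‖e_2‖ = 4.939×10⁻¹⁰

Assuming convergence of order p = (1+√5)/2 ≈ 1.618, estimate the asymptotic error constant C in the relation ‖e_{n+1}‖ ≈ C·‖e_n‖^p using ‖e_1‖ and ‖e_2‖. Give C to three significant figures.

C ≈ ‖e_2‖ / ‖e_1‖^1.618
  = 4.939×10⁻¹⁰ / (1.172×10⁻⁶)^1.618
  = 4.939×10⁻¹⁰ / 2.53236e-10 ≈ 1.9504

1.95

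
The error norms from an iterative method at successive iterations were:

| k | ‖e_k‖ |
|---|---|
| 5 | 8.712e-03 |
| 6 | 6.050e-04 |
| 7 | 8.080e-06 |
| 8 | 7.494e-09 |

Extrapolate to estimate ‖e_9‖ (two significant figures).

First estimate the order: p ≈ ln(‖e_8‖/‖e_7‖) / ln(‖e_7‖/‖e_6‖) = ln(7.494e-09/8.080e-06)/ln(8.080e-06/6.050e-04) = ln(0.000927475)/ln(0.0133554) ≈ 1.6180.
Then ‖e_9‖ ≈ ‖e_8‖·(‖e_8‖/‖e_7‖)^p = 7.494e-09·(0.000927475)^1.6180 = 7.494e-09·1.23907e-05 ≈ 9.286e-14.

9.3e-14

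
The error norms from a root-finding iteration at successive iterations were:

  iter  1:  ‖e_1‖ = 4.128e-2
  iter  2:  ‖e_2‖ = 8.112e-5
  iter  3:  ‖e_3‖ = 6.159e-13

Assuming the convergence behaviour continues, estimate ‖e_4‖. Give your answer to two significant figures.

2.7e-37

First estimate the order: p ≈ ln(‖e_3‖/‖e_2‖) / ln(‖e_2‖/‖e_1‖) = ln(6.159e-13/8.112e-5)/ln(8.112e-5/4.128e-2) = ln(7.59246e-09)/ln(0.00196512) ≈ 2.9999.
Then ‖e_4‖ ≈ ‖e_3‖·(‖e_3‖/‖e_2‖)^p = 6.159e-13·(7.59246e-09)^2.9999 = 6.159e-13·4.3849e-25 ≈ 2.701e-37.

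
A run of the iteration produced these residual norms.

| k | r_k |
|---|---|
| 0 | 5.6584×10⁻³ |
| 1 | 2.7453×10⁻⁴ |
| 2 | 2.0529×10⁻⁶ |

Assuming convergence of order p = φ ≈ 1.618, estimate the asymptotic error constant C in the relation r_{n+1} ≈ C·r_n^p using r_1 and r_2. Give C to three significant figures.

C ≈ r_2 / r_1^1.618
  = 2.0529×10⁻⁶ / (2.7453×10⁻⁴)^1.618
  = 2.0529×10⁻⁶ / 1.72838e-06 ≈ 1.1878

1.19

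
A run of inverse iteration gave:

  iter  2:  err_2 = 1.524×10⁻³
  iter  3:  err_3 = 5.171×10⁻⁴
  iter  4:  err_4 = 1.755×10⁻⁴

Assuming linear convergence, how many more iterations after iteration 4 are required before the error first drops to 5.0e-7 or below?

Rate ρ ≈ err_4/err_3 = 1.755×10⁻⁴/5.171×10⁻⁴ = 0.3394.
After j more steps, err_{4+j} ≈ 1.755×10⁻⁴·ρ^j; need ρ^j ≤ 5.0e-7/1.755×10⁻⁴ = 0.002849.
j ≥ ln(0.002849)/ln(0.3394) = -5.8608/-1.08058 = 5.424.
So 6 more iterations are needed.

6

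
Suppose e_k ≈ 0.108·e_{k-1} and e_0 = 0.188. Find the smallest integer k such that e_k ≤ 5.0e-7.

After k steps, e_k ≈ 0.188·0.108^k.
Need 0.108^k ≤ 5.0e-7/0.188 = 2.65957e-06.
k ≥ ln(2.65957e-06)/ln(0.108) = -12.8373/-2.22562 = 5.768.
Smallest integer k = 6.

6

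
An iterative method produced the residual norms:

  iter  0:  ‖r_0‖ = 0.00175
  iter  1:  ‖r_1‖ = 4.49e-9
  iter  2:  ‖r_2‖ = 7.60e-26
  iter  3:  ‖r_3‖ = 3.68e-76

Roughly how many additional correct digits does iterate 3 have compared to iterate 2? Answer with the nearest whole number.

50

Digits gained ≈ log₁₀(‖r_2‖/‖r_3‖) = log₁₀(7.60e-26/3.68e-76) = log₁₀(2.06522e+50) ≈ 50.315.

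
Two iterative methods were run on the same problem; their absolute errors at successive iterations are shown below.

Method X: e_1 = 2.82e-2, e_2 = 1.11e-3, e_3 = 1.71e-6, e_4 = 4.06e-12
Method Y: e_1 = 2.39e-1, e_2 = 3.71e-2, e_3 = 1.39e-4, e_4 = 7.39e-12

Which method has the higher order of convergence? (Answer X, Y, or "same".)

Y

Method X: p ≈ ln(4.06e-12/1.71e-6)/ln(1.71e-6/1.11e-3) ≈ 2.00.
Method Y: p ≈ ln(7.39e-12/1.39e-4)/ln(1.39e-4/3.71e-2) ≈ 3.00.
Method Y has the higher order (≈3.0 vs ≈2.0).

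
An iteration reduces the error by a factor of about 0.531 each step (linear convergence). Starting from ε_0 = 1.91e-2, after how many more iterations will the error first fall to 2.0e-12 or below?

After k steps, ε_k ≈ 1.91e-2·0.531^k.
Need 0.531^k ≤ 2.0e-12/1.91e-2 = 1.04712e-10.
k ≥ ln(1.04712e-10)/ln(0.531) = -22.9798/-0.63299 = 36.304.
Smallest integer k = 37.

37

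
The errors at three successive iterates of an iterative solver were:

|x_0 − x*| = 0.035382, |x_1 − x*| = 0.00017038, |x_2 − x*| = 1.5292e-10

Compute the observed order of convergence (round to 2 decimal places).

p ≈ ln(|x_2 − x*|/|x_1 − x*|) / ln(|x_1 − x*|/|x_0 − x*|)
  = ln(1.5292e-10/0.00017038) / ln(0.00017038/0.035382)
  = ln(8.97523e-07) / ln(0.00481544)
  = -13.92363 / -5.33593 ≈ 2.60941

2.61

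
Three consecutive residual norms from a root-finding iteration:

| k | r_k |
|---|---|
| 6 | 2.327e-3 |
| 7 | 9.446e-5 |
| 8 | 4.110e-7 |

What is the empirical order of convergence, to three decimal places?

1.697

p ≈ ln(r_8/r_7) / ln(r_7/r_6)
  = ln(4.110e-7/9.446e-5) / ln(9.446e-5/2.327e-3)
  = ln(0.00435105) / ln(0.040593)
  = -5.437338 / -3.204160 ≈ 1.696962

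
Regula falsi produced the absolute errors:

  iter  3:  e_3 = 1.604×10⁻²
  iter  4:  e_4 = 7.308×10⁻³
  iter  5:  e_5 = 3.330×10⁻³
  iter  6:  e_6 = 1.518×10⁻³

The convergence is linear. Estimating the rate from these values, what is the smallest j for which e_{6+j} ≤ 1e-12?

27

Rate ρ ≈ e_6/e_5 = 1.518×10⁻³/3.330×10⁻³ = 0.4559.
After j more steps, e_{6+j} ≈ 1.518×10⁻³·ρ^j; need ρ^j ≤ 1e-12/1.518×10⁻³ = 6.58762e-10.
j ≥ ln(6.58762e-10)/ln(0.4559) = -21.1407/-0.78548 = 26.914.
So 27 more iterations are needed.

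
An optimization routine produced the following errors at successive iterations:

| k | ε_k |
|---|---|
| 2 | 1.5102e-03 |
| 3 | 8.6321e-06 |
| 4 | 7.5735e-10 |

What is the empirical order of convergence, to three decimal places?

p ≈ ln(ε_4/ε_3) / ln(ε_3/ε_2)
  = ln(7.5735e-10/8.6321e-06) / ln(8.6321e-06/1.5102e-03)
  = ln(8.77365e-05) / ln(0.00571587)
  = -9.341173 / -5.164509 ≈ 1.808724

1.809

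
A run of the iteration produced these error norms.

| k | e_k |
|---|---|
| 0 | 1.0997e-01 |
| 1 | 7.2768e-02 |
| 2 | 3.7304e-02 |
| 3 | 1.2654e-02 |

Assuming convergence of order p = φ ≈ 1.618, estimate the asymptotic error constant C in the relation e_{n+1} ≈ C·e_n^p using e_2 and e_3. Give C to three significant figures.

C ≈ e_3 / e_2^1.618
  = 1.2654e-02 / (3.7304e-02)^1.618
  = 1.2654e-02 / 0.00488765 ≈ 2.589

2.59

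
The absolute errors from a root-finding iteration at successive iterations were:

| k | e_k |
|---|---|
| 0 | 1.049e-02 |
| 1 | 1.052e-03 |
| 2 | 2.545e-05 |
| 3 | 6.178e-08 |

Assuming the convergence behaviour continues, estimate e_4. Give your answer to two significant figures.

First estimate the order: p ≈ ln(e_3/e_2) / ln(e_2/e_1) = ln(6.178e-08/2.545e-05)/ln(2.545e-05/1.052e-03) = ln(0.0024275)/ln(0.024192) ≈ 1.6178.
Then e_4 ≈ e_3·(e_3/e_2)^p = 6.178e-08·(0.0024275)^1.6178 = 6.178e-08·5.88451e-05 ≈ 3.635e-12.

3.6e-12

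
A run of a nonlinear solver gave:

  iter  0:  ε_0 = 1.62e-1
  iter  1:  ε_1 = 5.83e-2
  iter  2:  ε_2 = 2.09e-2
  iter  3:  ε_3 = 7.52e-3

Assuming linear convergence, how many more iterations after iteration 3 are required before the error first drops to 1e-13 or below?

Rate ρ ≈ ε_3/ε_2 = 7.52e-3/2.09e-2 = 0.3598.
After j more steps, ε_{3+j} ≈ 7.52e-3·ρ^j; need ρ^j ≤ 1e-13/7.52e-3 = 1.32979e-11.
j ≥ ln(1.32979e-11)/ln(0.3598) = -25.0434/-1.02221 = 24.499.
So 25 more iterations are needed.

25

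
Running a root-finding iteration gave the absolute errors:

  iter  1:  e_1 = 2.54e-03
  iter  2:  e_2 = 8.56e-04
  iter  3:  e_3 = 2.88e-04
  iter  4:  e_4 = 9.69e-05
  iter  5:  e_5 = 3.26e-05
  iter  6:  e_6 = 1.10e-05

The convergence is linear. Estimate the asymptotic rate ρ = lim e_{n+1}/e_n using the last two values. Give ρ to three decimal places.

0.337

ρ ≈ e_6/e_5 = 1.10e-05/3.26e-05 = 0.33742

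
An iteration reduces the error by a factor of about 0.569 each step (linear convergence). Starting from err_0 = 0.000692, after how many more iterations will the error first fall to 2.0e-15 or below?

48

After k steps, err_k ≈ 0.000692·0.569^k.
Need 0.569^k ≤ 2.0e-15/0.000692 = 2.89017e-12.
k ≥ ln(2.89017e-12)/ln(0.569) = -26.5697/-0.56387 = 47.120.
Smallest integer k = 48.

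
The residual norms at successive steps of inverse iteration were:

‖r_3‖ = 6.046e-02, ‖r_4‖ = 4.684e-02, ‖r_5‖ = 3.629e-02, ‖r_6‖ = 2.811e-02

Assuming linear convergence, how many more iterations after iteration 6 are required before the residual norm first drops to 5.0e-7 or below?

Rate ρ ≈ ‖r_6‖/‖r_5‖ = 2.811e-02/3.629e-02 = 0.7746.
After j more steps, ‖r_{6+j}‖ ≈ 2.811e-02·ρ^j; need ρ^j ≤ 5.0e-7/2.811e-02 = 1.77873e-05.
j ≥ ln(1.77873e-05)/ln(0.7746) = -10.9370/-0.25541 = 42.821.
So 43 more iterations are needed.

43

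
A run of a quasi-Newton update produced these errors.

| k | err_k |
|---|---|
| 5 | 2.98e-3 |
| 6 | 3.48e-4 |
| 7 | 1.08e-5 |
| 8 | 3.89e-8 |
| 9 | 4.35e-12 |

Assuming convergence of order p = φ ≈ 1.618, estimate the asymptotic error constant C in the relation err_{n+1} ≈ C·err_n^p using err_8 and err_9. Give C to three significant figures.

C ≈ err_9 / err_8^1.618
  = 4.35e-12 / (3.89e-8)^1.618
  = 4.35e-12 / 1.02456e-12 ≈ 4.2457

4.25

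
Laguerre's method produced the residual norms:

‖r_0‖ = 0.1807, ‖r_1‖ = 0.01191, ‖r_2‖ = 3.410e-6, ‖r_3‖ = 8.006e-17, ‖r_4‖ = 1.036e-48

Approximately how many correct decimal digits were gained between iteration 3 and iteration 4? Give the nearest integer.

32

Digits gained ≈ log₁₀(‖r_3‖/‖r_4‖) = log₁₀(8.006e-17/1.036e-48) = log₁₀(7.7278e+31) ≈ 31.888.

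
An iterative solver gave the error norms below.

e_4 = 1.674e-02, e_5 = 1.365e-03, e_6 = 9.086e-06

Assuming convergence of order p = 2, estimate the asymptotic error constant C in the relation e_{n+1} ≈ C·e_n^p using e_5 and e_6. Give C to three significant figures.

C ≈ e_6 / e_5^2
  = 9.086e-06 / (1.365e-03)^2
  = 9.086e-06 / 1.86322e-06 ≈ 4.8765

4.88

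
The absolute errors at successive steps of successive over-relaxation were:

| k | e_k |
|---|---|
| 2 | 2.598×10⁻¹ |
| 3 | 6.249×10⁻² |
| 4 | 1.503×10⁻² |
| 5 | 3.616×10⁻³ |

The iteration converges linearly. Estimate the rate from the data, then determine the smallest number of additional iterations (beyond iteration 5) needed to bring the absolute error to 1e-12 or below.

Rate ρ ≈ e_5/e_4 = 3.616×10⁻³/1.503×10⁻² = 0.2406.
After j more steps, e_{5+j} ≈ 3.616×10⁻³·ρ^j; need ρ^j ≤ 1e-12/3.616×10⁻³ = 2.76549e-10.
j ≥ ln(2.76549e-10)/ln(0.2406) = -22.0086/-1.42462 = 15.449.
So 16 more iterations are needed.

16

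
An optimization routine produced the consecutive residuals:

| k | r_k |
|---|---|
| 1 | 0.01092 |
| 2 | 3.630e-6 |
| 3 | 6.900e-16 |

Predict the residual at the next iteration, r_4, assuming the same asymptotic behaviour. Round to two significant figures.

First estimate the order: p ≈ ln(r_3/r_2) / ln(r_2/r_1) = ln(6.900e-16/3.630e-6)/ln(3.630e-6/0.01092) = ln(1.90083e-10)/ln(0.000332418) ≈ 2.7948.
Then r_4 ≈ r_3·(r_3/r_2)^p = 6.900e-16·(1.90083e-10)^2.7948 = 6.900e-16·6.78564e-28 ≈ 4.682e-43.

4.7e-43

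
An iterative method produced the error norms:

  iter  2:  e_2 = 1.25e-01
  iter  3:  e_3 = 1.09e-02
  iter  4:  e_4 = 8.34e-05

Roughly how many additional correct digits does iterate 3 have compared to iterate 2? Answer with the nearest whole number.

1

Digits gained ≈ log₁₀(e_2/e_3) = log₁₀(1.25e-01/1.09e-02) = log₁₀(11.4679) ≈ 1.059.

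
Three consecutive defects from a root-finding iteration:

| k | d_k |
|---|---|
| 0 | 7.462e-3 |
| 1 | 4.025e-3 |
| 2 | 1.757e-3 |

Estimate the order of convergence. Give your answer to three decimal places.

1.343

p ≈ ln(d_2/d_1) / ln(d_1/d_0)
  = ln(1.757e-3/4.025e-3) / ln(4.025e-3/7.462e-3)
  = ln(0.436522) / ln(0.5394)
  = -0.828917 / -0.617298 ≈ 1.342815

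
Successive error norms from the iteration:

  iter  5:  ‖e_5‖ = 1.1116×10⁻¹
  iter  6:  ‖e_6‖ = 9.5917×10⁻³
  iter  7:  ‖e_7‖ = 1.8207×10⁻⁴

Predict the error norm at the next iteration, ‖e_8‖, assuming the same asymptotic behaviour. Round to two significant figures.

First estimate the order: p ≈ ln(‖e_7‖/‖e_6‖) / ln(‖e_6‖/‖e_5‖) = ln(1.8207×10⁻⁴/9.5917×10⁻³)/ln(9.5917×10⁻³/1.1116×10⁻¹) = ln(0.018982)/ln(0.0862873) ≈ 1.6180.
Then ‖e_8‖ ≈ ‖e_7‖·(‖e_7‖/‖e_6‖)^p = 1.8207×10⁻⁴·(0.018982)^1.6180 = 1.8207×10⁻⁴·0.00163816 ≈ 2.983e-07.

3.0e-7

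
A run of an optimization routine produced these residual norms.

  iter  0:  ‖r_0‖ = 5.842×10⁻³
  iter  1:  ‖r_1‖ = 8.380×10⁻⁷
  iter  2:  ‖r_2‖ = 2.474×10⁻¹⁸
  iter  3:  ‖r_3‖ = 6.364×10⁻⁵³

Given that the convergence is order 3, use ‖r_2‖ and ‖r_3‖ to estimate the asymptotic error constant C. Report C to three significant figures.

C ≈ ‖r_3‖ / ‖r_2‖^3
  = 6.364×10⁻⁵³ / (2.474×10⁻¹⁸)^3
  = 6.364×10⁻⁵³ / 1.51426e-53 ≈ 4.2027

4.20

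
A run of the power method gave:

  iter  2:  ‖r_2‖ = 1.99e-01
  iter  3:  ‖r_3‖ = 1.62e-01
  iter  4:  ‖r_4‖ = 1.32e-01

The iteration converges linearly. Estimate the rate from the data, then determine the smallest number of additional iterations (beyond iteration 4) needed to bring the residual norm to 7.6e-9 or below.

Rate ρ ≈ ‖r_4‖/‖r_3‖ = 1.32e-01/1.62e-01 = 0.8148.
After j more steps, ‖r_{4+j}‖ ≈ 1.32e-01·ρ^j; need ρ^j ≤ 7.6e-9/1.32e-01 = 5.75758e-08.
j ≥ ln(5.75758e-08)/ln(0.8148) = -16.6702/-0.20481 = 81.393.
So 82 more iterations are needed.

82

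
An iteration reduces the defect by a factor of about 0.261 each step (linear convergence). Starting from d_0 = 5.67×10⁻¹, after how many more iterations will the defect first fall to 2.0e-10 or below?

After k steps, d_k ≈ 5.67×10⁻¹·0.261^k.
Need 0.261^k ≤ 2.0e-10/5.67×10⁻¹ = 3.52734e-10.
k ≥ ln(3.52734e-10)/ln(0.261) = -21.7653/-1.34323 = 16.204.
Smallest integer k = 17.

17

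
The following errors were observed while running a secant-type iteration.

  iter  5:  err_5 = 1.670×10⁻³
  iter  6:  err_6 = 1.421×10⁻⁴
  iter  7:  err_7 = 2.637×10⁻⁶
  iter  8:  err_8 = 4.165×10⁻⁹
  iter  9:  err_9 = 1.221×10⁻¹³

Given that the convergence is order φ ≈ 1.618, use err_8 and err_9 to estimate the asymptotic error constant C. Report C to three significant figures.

4.43

C ≈ err_9 / err_8^1.618
  = 1.221×10⁻¹³ / (4.165×10⁻⁹)^1.618
  = 1.221×10⁻¹³ / 2.75764e-14 ≈ 4.4277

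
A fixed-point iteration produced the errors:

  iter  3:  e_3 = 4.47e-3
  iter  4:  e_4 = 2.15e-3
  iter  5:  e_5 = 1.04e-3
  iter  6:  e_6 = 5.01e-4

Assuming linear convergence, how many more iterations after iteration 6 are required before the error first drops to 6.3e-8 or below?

13

Rate ρ ≈ e_6/e_5 = 5.01e-4/1.04e-3 = 0.4817.
After j more steps, e_{6+j} ≈ 5.01e-4·ρ^j; need ρ^j ≤ 6.3e-8/5.01e-4 = 0.000125749.
j ≥ ln(0.000125749)/ln(0.4817) = -8.9812/-0.73043 = 12.296.
So 13 more iterations are needed.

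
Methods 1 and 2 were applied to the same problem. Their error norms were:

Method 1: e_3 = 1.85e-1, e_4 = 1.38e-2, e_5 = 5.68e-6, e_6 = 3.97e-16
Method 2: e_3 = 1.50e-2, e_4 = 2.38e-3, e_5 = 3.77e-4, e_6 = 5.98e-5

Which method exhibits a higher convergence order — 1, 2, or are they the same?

Method 1: p ≈ ln(3.97e-16/5.68e-6)/ln(5.68e-6/1.38e-2) ≈ 3.00.
Method 2: p ≈ ln(5.98e-5/3.77e-4)/ln(3.77e-4/2.38e-3) ≈ 1.00.
Method 1 has the higher order (≈3.0 vs ≈1.0).

1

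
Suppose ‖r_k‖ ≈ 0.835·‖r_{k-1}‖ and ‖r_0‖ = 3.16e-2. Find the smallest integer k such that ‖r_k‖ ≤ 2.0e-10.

105

After k steps, ‖r_k‖ ≈ 3.16e-2·0.835^k.
Need 0.835^k ≤ 2.0e-10/3.16e-2 = 6.32911e-09.
k ≥ ln(6.32911e-09)/ln(0.835) = -18.8781/-0.18032 = 104.692.
Smallest integer k = 105.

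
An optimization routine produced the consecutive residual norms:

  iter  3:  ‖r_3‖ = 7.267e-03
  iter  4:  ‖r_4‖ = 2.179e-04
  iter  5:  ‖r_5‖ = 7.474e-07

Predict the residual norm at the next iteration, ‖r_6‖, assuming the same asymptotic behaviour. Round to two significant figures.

First estimate the order: p ≈ ln(‖r_5‖/‖r_4‖) / ln(‖r_4‖/‖r_3‖) = ln(7.474e-07/2.179e-04)/ln(2.179e-04/7.267e-03) = ln(0.00343001)/ln(0.0299849) ≈ 1.6182.
Then ‖r_6‖ ≈ ‖r_5‖·(‖r_5‖/‖r_4‖)^p = 7.474e-07·(0.00343001)^1.6182 = 7.474e-07·0.000102711 ≈ 7.677e-11.

7.7e-11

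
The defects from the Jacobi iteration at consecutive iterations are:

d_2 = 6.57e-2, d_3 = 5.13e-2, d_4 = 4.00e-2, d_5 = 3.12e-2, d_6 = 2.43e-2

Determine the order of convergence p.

1

Consecutive ratios: d_6/d_5 = 2.43e-2/3.12e-2 = 0.778846, d_5/d_4 = 3.12e-2/4.00e-2 = 0.78.
p ≈ ln(0.778846)/ln(0.78) = -0.2499/-0.2485 ≈ 1.01.
So the convergence is linear (order 1).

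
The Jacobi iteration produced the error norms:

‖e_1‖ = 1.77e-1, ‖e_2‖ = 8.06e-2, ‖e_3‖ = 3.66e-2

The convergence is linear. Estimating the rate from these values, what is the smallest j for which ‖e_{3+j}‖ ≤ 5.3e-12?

29

Rate ρ ≈ ‖e_3‖/‖e_2‖ = 3.66e-2/8.06e-2 = 0.4541.
After j more steps, ‖e_{3+j}‖ ≈ 3.66e-2·ρ^j; need ρ^j ≤ 5.3e-12/3.66e-2 = 1.44809e-10.
j ≥ ln(1.44809e-10)/ln(0.4541) = -22.6556/-0.78944 = 28.698.
So 29 more iterations are needed.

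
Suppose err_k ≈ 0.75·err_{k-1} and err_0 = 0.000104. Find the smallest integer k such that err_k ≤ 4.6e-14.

After k steps, err_k ≈ 0.000104·0.75^k.
Need 0.75^k ≤ 4.6e-14/0.000104 = 4.42308e-10.
k ≥ ln(4.42308e-10)/ln(0.75) = -21.5390/-0.28768 = 74.871.
Smallest integer k = 75.

75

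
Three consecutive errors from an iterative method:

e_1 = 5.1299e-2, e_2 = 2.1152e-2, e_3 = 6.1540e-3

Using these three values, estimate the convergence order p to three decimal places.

1.394

p ≈ ln(e_3/e_2) / ln(e_2/e_1)
  = ln(6.1540e-3/2.1152e-2) / ln(2.1152e-2/5.1299e-2)
  = ln(0.290942) / ln(0.412328)
  = -1.234631 / -0.885936 ≈ 1.393589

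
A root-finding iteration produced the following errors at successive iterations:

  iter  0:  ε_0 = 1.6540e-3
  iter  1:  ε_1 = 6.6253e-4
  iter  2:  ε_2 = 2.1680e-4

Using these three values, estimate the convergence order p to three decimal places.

p ≈ ln(ε_2/ε_1) / ln(ε_1/ε_0)
  = ln(2.1680e-4/6.6253e-4) / ln(6.6253e-4/1.6540e-3)
  = ln(0.32723) / ln(0.400562)
  = -1.117092 / -0.914887 ≈ 1.221016

1.221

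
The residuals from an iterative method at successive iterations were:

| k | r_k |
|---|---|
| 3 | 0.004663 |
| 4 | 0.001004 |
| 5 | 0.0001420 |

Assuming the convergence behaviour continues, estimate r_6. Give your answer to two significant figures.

1.2e-5

First estimate the order: p ≈ ln(r_5/r_4) / ln(r_4/r_3) = ln(0.0001420/0.001004)/ln(0.001004/0.004663) = ln(0.141434)/ln(0.215312) ≈ 1.2737.
Then r_6 ≈ r_5·(r_5/r_4)^p = 0.0001420·(0.141434)^1.2737 = 0.0001420·0.0828057 ≈ 1.176e-05.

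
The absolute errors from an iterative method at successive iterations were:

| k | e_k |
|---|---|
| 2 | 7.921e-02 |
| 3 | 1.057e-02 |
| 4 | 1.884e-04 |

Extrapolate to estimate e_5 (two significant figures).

6.0e-8

First estimate the order: p ≈ ln(e_4/e_3) / ln(e_3/e_2) = ln(1.884e-04/1.057e-02)/ln(1.057e-02/7.921e-02) = ln(0.017824)/ln(0.133443) ≈ 1.9995.
Then e_5 ≈ e_4·(e_4/e_3)^p = 1.884e-04·(0.017824)^1.9995 = 1.884e-04·0.000318335 ≈ 5.997e-08.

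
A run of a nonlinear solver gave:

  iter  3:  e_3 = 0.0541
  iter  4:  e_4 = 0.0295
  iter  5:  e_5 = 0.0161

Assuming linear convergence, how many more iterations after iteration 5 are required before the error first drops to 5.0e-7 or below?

18

Rate ρ ≈ e_5/e_4 = 0.0161/0.0295 = 0.5458.
After j more steps, e_{5+j} ≈ 0.0161·ρ^j; need ρ^j ≤ 5.0e-7/0.0161 = 3.10559e-05.
j ≥ ln(3.10559e-05)/ln(0.5458) = -10.3797/-0.60550 = 17.142.
So 18 more iterations are needed.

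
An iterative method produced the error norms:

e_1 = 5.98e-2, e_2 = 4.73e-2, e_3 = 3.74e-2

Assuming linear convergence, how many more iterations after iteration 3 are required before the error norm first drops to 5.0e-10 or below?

Rate ρ ≈ e_3/e_2 = 3.74e-2/4.73e-2 = 0.7907.
After j more steps, e_{3+j} ≈ 3.74e-2·ρ^j; need ρ^j ≤ 5.0e-10/3.74e-2 = 1.3369e-08.
j ≥ ln(1.3369e-08)/ln(0.7907) = -18.1303/-0.23484 = 77.203.
So 78 more iterations are needed.

78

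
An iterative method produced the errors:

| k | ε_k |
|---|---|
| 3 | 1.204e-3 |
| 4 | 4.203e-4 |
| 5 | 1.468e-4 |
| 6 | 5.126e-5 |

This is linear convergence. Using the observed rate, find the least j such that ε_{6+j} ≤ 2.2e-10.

12

Rate ρ ≈ ε_6/ε_5 = 5.126e-5/1.468e-4 = 0.3492.
After j more steps, ε_{6+j} ≈ 5.126e-5·ρ^j; need ρ^j ≤ 2.2e-10/5.126e-5 = 4.29185e-06.
j ≥ ln(4.29185e-06)/ln(0.3492) = -12.3588/-1.05211 = 11.747.
So 12 more iterations are needed.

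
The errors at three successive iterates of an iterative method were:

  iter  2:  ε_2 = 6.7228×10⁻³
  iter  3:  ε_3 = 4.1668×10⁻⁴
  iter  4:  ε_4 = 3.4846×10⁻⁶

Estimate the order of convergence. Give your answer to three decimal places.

1.720

p ≈ ln(ε_4/ε_3) / ln(ε_3/ε_2)
  = ln(3.4846×10⁻⁶/4.1668×10⁻⁴) / ln(4.1668×10⁻⁴/6.7228×10⁻³)
  = ln(0.00836277) / ln(0.0619801)
  = -4.783966 / -2.780942 ≈ 1.720268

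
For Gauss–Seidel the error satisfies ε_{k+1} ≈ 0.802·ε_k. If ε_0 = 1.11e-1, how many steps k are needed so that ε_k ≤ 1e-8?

74

After k steps, ε_k ≈ 1.11e-1·0.802^k.
Need 0.802^k ≤ 1e-8/1.11e-1 = 9.00901e-08.
k ≥ ln(9.00901e-08)/ln(0.802) = -16.2225/-0.22065 = 73.521.
Smallest integer k = 74.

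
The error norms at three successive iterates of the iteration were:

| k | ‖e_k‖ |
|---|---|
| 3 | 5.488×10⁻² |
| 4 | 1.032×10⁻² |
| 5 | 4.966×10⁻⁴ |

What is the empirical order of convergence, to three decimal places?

p ≈ ln(‖e_5‖/‖e_4‖) / ln(‖e_4‖/‖e_3‖)
  = ln(4.966×10⁻⁴/1.032×10⁻²) / ln(1.032×10⁻²/5.488×10⁻²)
  = ln(0.0481202) / ln(0.188047)
  = -3.034053 / -1.671063 ≈ 1.815642

1.816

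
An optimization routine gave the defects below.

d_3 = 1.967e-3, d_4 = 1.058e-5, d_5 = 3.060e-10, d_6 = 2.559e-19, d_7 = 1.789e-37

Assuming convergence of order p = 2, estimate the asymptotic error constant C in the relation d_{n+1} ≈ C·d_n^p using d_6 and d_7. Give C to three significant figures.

C ≈ d_7 / d_6^2
  = 1.789e-37 / (2.559e-19)^2
  = 1.789e-37 / 6.54848e-38 ≈ 2.7319

2.73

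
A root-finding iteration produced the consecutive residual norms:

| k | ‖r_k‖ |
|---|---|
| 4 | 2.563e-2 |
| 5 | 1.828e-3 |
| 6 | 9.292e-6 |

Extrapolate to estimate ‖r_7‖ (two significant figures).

First estimate the order: p ≈ ln(‖r_6‖/‖r_5‖) / ln(‖r_5‖/‖r_4‖) = ln(9.292e-6/1.828e-3)/ln(1.828e-3/2.563e-2) = ln(0.00508315)/ln(0.0713227) ≈ 2.0003.
Then ‖r_7‖ ≈ ‖r_6‖·(‖r_6‖/‖r_5‖)^p = 9.292e-6·(0.00508315)^2.0003 = 9.292e-6·2.57975e-05 ≈ 2.397e-10.

2.4e-10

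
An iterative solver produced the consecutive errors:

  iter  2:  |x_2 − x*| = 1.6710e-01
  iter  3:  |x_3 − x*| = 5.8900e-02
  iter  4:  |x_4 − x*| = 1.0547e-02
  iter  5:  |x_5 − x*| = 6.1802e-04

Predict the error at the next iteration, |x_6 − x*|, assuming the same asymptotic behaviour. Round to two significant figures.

First estimate the order: p ≈ ln(|x_5 − x*|/|x_4 − x*|) / ln(|x_4 − x*|/|x_3 − x*|) = ln(6.1802e-04/1.0547e-02)/ln(1.0547e-02/5.8900e-02) = ln(0.0585968)/ln(0.179066) ≈ 1.6495.
Then |x_6 − x*| ≈ |x_5 − x*|·(|x_5 − x*|/|x_4 − x*|)^p = 6.1802e-04·(0.0585968)^1.6495 = 6.1802e-04·0.00928128 ≈ 5.736e-06.

5.7e-6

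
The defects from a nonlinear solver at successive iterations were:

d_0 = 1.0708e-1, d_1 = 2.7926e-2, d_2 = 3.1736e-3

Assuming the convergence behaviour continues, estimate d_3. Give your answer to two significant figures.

First estimate the order: p ≈ ln(d_2/d_1) / ln(d_1/d_0) = ln(3.1736e-3/2.7926e-2)/ln(2.7926e-2/1.0708e-1) = ln(0.113643)/ln(0.260796) ≈ 1.6181.
Then d_3 ≈ d_2·(d_2/d_1)^p = 3.1736e-3·(0.113643)^1.6181 = 3.1736e-3·0.0296329 ≈ 9.404e-05.

9.4e-5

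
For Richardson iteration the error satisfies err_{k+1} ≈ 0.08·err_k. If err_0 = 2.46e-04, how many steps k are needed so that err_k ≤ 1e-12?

8

After k steps, err_k ≈ 2.46e-04·0.08^k.
Need 0.08^k ≤ 1e-12/2.46e-04 = 4.06504e-09.
k ≥ ln(4.06504e-09)/ln(0.08) = -19.3208/-2.52573 = 7.650.
Smallest integer k = 8.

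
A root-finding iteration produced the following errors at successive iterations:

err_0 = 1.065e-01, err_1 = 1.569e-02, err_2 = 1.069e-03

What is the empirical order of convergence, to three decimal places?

1.403

p ≈ ln(err_2/err_1) / ln(err_1/err_0)
  = ln(1.069e-03/1.569e-02) / ln(1.569e-02/1.065e-01)
  = ln(0.0681326) / ln(0.147324)
  = -2.686299 / -1.915121 ≈ 1.402678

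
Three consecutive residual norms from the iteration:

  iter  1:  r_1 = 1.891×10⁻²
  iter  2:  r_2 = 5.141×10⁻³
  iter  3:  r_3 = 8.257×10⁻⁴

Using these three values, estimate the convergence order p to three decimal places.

1.404

p ≈ ln(r_3/r_2) / ln(r_2/r_1)
  = ln(8.257×10⁻⁴/5.141×10⁻³) / ln(5.141×10⁻³/1.891×10⁻²)
  = ln(0.160611) / ln(0.271867)
  = -1.828770 / -1.302442 ≈ 1.404109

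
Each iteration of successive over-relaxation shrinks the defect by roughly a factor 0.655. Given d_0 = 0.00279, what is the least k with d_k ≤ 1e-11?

46

After k steps, d_k ≈ 0.00279·0.655^k.
Need 0.655^k ≤ 1e-11/0.00279 = 3.58423e-09.
k ≥ ln(3.58423e-09)/ln(0.655) = -19.4467/-0.42312 = 45.960.
Smallest integer k = 46.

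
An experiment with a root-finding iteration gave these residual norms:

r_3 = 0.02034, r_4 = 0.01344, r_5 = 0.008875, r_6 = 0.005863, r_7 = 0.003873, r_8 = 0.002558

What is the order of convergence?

1

Consecutive ratios: r_8/r_7 = 0.002558/0.003873 = 0.66047, r_7/r_6 = 0.003873/0.005863 = 0.660583.
p ≈ ln(0.66047)/ln(0.660583) = -0.4148/-0.4146 ≈ 1.00.
So the convergence is linear (order 1).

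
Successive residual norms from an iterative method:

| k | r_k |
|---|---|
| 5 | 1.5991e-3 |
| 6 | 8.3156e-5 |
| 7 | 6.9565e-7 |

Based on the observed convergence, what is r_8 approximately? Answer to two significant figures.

First estimate the order: p ≈ ln(r_7/r_6) / ln(r_6/r_5) = ln(6.9565e-7/8.3156e-5)/ln(8.3156e-5/1.5991e-3) = ln(0.0083656)/ln(0.0520018) ≈ 1.6180.
Then r_8 ≈ r_7·(r_7/r_6)^p = 6.9565e-7·(0.0083656)^1.6180 = 6.9565e-7·0.000435111 ≈ 3.027e-10.

3.0e-10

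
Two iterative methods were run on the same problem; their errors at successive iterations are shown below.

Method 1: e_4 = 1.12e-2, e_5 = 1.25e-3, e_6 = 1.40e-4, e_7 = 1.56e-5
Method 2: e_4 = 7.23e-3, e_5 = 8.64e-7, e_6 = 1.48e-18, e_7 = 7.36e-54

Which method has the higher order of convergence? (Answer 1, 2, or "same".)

2

Method 1: p ≈ ln(1.56e-5/1.40e-4)/ln(1.40e-4/1.25e-3) ≈ 1.00.
Method 2: p ≈ ln(7.36e-54/1.48e-18)/ln(1.48e-18/8.64e-7) ≈ 3.00.
Method 2 has the higher order (≈3.0 vs ≈1.0).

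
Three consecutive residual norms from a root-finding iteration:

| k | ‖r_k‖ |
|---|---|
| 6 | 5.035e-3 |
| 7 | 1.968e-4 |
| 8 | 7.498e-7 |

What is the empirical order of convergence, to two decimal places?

p ≈ ln(‖r_8‖/‖r_7‖) / ln(‖r_7‖/‖r_6‖)
  = ln(7.498e-7/1.968e-4) / ln(1.968e-4/5.035e-3)
  = ln(0.00380996) / ln(0.0390864)
  = -5.57014 / -3.24198 ≈ 1.71813

1.72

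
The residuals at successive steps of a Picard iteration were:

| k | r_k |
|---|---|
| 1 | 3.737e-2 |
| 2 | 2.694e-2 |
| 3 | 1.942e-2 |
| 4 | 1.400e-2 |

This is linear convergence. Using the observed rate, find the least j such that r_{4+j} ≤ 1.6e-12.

Rate ρ ≈ r_4/r_3 = 1.400e-2/1.942e-2 = 0.7209.
After j more steps, r_{4+j} ≈ 1.400e-2·ρ^j; need ρ^j ≤ 1.6e-12/1.400e-2 = 1.14286e-10.
j ≥ ln(1.14286e-10)/ln(0.7209) = -22.8923/-0.32725 = 69.954.
So 70 more iterations are needed.

70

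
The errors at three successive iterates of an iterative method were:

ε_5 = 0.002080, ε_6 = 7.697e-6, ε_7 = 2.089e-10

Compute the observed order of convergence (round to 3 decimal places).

1.878

p ≈ ln(ε_7/ε_6) / ln(ε_6/ε_5)
  = ln(2.089e-10/7.697e-6) / ln(7.697e-6/0.002080)
  = ln(2.71404e-05) / ln(0.00370048)
  = -10.514487 / -5.599293 ≈ 1.877824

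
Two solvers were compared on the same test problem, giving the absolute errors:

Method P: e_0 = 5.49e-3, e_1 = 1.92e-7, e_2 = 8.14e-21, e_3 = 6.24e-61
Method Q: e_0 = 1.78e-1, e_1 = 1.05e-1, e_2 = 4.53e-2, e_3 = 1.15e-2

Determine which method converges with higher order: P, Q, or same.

P

Method P: p ≈ ln(6.24e-61/8.14e-21)/ln(8.14e-21/1.92e-7) ≈ 3.00.
Method Q: p ≈ ln(1.15e-2/4.53e-2)/ln(4.53e-2/1.05e-1) ≈ 1.63.
Method P has the higher order (≈3.0 vs ≈1.6).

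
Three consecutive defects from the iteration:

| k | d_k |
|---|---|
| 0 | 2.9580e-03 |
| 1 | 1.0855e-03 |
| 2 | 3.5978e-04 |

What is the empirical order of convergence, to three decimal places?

1.102

p ≈ ln(d_2/d_1) / ln(d_1/d_0)
  = ln(3.5978e-04/1.0855e-03) / ln(1.0855e-03/2.9580e-03)
  = ln(0.331442) / ln(0.366971)
  = -1.104302 / -1.002472 ≈ 1.101579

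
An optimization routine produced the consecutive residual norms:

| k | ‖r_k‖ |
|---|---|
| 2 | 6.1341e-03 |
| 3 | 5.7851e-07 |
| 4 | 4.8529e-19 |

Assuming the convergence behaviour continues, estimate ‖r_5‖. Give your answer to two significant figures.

First estimate the order: p ≈ ln(‖r_4‖/‖r_3‖) / ln(‖r_3‖/‖r_2‖) = ln(4.8529e-19/5.7851e-07)/ln(5.7851e-07/6.1341e-03) = ln(8.38862e-13)/ln(9.43105e-05) ≈ 3.0000.
Then ‖r_5‖ ≈ ‖r_4‖·(‖r_4‖/‖r_3‖)^p = 4.8529e-19·(8.38862e-13)^3.0000 = 4.8529e-19·5.90298e-37 ≈ 2.865e-55.

2.9e-55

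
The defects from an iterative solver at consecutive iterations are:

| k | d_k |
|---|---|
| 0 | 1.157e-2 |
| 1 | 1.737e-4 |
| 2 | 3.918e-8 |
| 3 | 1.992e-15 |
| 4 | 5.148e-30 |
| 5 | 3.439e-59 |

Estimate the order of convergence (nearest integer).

Consecutive ratios: d_5/d_4 = 3.439e-59/5.148e-30 = 6.68026e-30, d_4/d_3 = 5.148e-30/1.992e-15 = 2.58434e-15.
p ≈ ln(6.68026e-30)/ln(2.58434e-15) = -67.1784/-33.5893 ≈ 2.00.
So the convergence is quadratic (order 2).

2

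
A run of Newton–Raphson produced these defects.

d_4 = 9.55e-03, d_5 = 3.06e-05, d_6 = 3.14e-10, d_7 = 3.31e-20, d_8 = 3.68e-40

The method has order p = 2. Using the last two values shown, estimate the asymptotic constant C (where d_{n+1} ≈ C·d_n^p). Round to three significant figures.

C ≈ d_8 / d_7^2
  = 3.68e-40 / (3.31e-20)^2
  = 3.68e-40 / 1.09561e-39 ≈ 0.33589

0.336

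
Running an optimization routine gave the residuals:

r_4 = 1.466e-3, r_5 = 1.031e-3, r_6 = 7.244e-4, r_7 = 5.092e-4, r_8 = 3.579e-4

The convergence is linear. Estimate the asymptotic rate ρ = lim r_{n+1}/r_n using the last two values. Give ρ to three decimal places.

ρ ≈ r_8/r_7 = 3.579e-4/5.092e-4 = 0.70287

0.703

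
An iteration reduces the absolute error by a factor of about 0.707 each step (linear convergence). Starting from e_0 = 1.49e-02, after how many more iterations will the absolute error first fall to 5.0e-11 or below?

57

After k steps, e_k ≈ 1.49e-02·0.707^k.
Need 0.707^k ≤ 5.0e-11/1.49e-02 = 3.3557e-09.
k ≥ ln(3.3557e-09)/ln(0.707) = -19.5126/-0.34672 = 56.278.
Smallest integer k = 57.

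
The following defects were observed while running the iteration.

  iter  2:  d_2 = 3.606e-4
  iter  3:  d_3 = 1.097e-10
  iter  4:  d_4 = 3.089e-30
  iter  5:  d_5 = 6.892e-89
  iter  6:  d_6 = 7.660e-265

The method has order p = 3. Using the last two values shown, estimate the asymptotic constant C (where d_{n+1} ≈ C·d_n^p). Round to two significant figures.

2.3

C ≈ d_6 / d_5^3
  = 7.660e-265 / (6.892e-89)^3
  = 7.660e-265 / 3.27368e-265 ≈ 2.3399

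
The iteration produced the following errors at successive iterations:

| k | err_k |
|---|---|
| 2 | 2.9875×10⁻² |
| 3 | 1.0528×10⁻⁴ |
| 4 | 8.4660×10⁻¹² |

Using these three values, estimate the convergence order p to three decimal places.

2.892

p ≈ ln(err_4/err_3) / ln(err_3/err_2)
  = ln(8.4660×10⁻¹²/1.0528×10⁻⁴) / ln(1.0528×10⁻⁴/2.9875×10⁻²)
  = ln(8.04141e-08) / ln(0.00352402)
  = -16.336076 / -5.648153 ≈ 2.892286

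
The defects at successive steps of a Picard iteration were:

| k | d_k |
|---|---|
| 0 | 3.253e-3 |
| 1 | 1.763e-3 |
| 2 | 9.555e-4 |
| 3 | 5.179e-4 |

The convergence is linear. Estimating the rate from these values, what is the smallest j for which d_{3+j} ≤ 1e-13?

37

Rate ρ ≈ d_3/d_2 = 5.179e-4/9.555e-4 = 0.5420.
After j more steps, d_{3+j} ≈ 5.179e-4·ρ^j; need ρ^j ≤ 1e-13/5.179e-4 = 1.93087e-10.
j ≥ ln(1.93087e-10)/ln(0.5420) = -22.3679/-0.61249 = 36.520.
So 37 more iterations are needed.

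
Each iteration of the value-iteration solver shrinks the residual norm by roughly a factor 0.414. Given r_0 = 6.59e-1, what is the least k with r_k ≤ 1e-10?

After k steps, r_k ≈ 6.59e-1·0.414^k.
Need 0.414^k ≤ 1e-10/6.59e-1 = 1.51745e-10.
k ≥ ln(1.51745e-10)/ln(0.414) = -22.6088/-0.88189 = 25.637.
Smallest integer k = 26.

26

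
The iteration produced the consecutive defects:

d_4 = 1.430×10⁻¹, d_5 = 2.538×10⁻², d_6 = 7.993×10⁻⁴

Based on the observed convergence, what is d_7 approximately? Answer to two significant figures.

7.9e-7

First estimate the order: p ≈ ln(d_6/d_5) / ln(d_5/d_4) = ln(7.993×10⁻⁴/2.538×10⁻²)/ln(2.538×10⁻²/1.430×10⁻¹) = ln(0.0314933)/ln(0.177483) ≈ 2.0001.
Then d_7 ≈ d_6·(d_6/d_5)^p = 7.993×10⁻⁴·(0.0314933)^2.0001 = 7.993×10⁻⁴·0.000991485 ≈ 7.925e-07.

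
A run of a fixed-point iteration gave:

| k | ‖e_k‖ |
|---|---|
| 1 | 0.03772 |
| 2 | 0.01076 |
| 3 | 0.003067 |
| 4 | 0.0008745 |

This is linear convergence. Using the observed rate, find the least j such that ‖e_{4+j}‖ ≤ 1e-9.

11

Rate ρ ≈ ‖e_4‖/‖e_3‖ = 0.0008745/0.003067 = 0.2851.
After j more steps, ‖e_{4+j}‖ ≈ 0.0008745·ρ^j; need ρ^j ≤ 1e-9/0.0008745 = 1.14351e-06.
j ≥ ln(1.14351e-06)/ln(0.2851) = -13.6814/-1.25492 = 10.902.
So 11 more iterations are needed.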